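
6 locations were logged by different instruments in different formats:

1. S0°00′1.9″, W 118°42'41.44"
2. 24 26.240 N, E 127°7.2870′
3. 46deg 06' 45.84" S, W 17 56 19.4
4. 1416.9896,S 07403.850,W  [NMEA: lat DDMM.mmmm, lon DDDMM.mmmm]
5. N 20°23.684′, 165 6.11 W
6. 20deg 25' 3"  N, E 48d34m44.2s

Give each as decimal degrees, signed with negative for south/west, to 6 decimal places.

Point 1:
  φ: 0′ + 1.9″ = 0.03167′; 0 + 0.03167/60 = 0.0005278
  S ⇒ negate
  Lon: 118 + 42/60 + 41.44/3600 = 118.7115111
  W → negative
Point 2:
  Lat: 26.24′ = 0.437333°; total 24.4373333
  N ⇒ keep positive
  Longitude: 127 + 7.287/60 = 127.1214500
  E → positive
Point 3:
  Lat: 46° + 6/60 + 45.84/3600 = 46 + 0.100000 + 0.012733 = 46.1127333
  S ⇒ negate
  Longitude: 17 + 56/60 + 19.4/3600 = 17.9387222
  W ⇒ negate
Point 4:
  Lat: split at 2 digits → 14° and 16.9896′; 14 + 16.9896/60 = 14.2831600
  S → negative
  Longitude: degrees = first 3 digits = 74, minutes = 3.85; 74 + 3.85/60 = 74.0641667
  hemisphere W, so the sign is −
Point 5:
  Lat: 20 + 23.684/60 = 20.3947333
  N ⇒ keep positive
  Lon: 6.11′ = 0.101833°; total 165.1018333
  hemisphere W, so the sign is −
Point 6:
  Latitude: 20° + 25/60 + 3/3600 = 20 + 0.416667 + 0.000833 = 20.4175000
  N → positive
  λ: 48 + 34/60 + 44.2/3600 = 48.5789444
  E ⇒ keep positive

1. -0.000528, -118.711511
2. 24.437333, 127.121450
3. -46.112733, -17.938722
4. -14.283160, -74.064167
5. 20.394733, -165.101833
6. 20.417500, 48.578944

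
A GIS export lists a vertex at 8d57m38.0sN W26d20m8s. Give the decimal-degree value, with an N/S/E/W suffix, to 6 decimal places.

8.960556° N, 26.335556° W

Latitude: 8 + 57/60 + 38/3600 = 8.9605556
Longitude: 26 + 20/60 + 8/3600 = 26.3355556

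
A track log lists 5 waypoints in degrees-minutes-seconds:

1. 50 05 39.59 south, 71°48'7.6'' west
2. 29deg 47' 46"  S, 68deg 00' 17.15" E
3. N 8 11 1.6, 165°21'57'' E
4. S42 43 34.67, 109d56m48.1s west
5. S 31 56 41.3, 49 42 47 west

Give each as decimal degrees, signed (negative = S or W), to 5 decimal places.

Point 1:
  φ: 50 + 5/60 + 39.59/3600 = 50.094331
  S ⇒ negate
  Longitude: 71 + 48/60 + 7.6/3600 = 71.802111
  hemisphere W, so the sign is −
Point 2:
  Lat: 47′ + 46″ = 47.76667′; 29 + 47.76667/60 = 29.796111
  S ⇒ negate
  Lon: 0′ + 17.15″ = 0.28583′; 68 + 0.28583/60 = 68.004764
  E ⇒ keep positive
Point 3:
  Lat: 8° + 11/60 + 1.6/3600 = 8 + 0.183333 + 0.000444 = 8.183778
  N ⇒ keep positive
  λ: 165 + 21/60 + 57/3600 = 165.365833
  E → positive
Point 4:
  φ: 42 + 43/60 + 34.67/3600 = 42.726297
  S → negative
  Lon: 109° + 56/60 + 48.1/3600 = 109 + 0.933333 + 0.013361 = 109.946694
  W → negative
Point 5:
  Latitude: 31 + 56/60 + 41.3/3600 = 31.944806
  S → negative
  λ: 42′ + 47″ = 42.78333′; 49 + 42.78333/60 = 49.713056
  W → negative

1. -50.09433, -71.80211
2. -29.79611, 68.00476
3. 8.18378, 165.36583
4. -42.72630, -109.94669
5. -31.94481, -49.71306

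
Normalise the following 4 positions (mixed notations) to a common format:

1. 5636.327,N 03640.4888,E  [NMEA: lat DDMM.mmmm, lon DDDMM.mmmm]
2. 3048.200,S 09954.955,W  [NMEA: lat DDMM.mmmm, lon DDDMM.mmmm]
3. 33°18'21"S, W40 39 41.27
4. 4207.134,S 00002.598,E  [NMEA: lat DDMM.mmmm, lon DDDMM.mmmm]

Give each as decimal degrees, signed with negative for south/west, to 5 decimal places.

1. 56.60545, 36.67481
2. -30.80333, -99.91592
3. -33.30583, -40.66146
4. -42.11890, 0.04330

Point 1:
  Lat: split at 2 digits → 56° and 36.327′; 56 + 36.327/60 = 56.605450
  N ⇒ keep positive
  Lon: degrees = first 3 digits = 36, minutes = 40.4888; 36 + 40.4888/60 = 36.674813
  E → positive
Point 2:
  Lat: split at 2 digits → 30° and 48.2′; 30 + 48.2/60 = 30.803333
  S → negative
  Longitude: split at 3 digits → 099° and 54.955′; 99 + 54.955/60 = 99.915917
  W ⇒ negate
Point 3:
  φ: 33 + 18/60 + 21/3600 = 33.305833
  S → negative
  Lon: 40° + 39/60 + 41.27/3600 = 40 + 0.650000 + 0.011464 = 40.661464
  W ⇒ negate
Point 4:
  Lat: degrees = first 2 digits = 42, minutes = 7.134; 42 + 7.134/60 = 42.118900
  S ⇒ negate
  Lon: degrees = first 3 digits = 0, minutes = 2.598; 0 + 2.598/60 = 0.043300
  E ⇒ keep positive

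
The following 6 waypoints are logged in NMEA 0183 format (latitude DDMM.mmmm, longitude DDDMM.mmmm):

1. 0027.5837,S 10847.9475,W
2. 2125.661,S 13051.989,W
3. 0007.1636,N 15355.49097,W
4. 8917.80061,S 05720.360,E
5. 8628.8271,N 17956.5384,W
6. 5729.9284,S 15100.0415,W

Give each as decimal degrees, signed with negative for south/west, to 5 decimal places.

Point 1:
  Latitude: degrees = first 2 digits = 0, minutes = 27.5837; 0 + 27.5837/60 = 0.459728
  S → negative
  Lon: split at 3 digits → 108° and 47.9475′; 108 + 47.9475/60 = 108.799125
  W → negative
Point 2:
  Lat: degrees = first 2 digits = 21, minutes = 25.661; 21 + 25.661/60 = 21.427683
  S ⇒ negate
  Longitude: degrees = first 3 digits = 130, minutes = 51.989; 130 + 51.989/60 = 130.866483
  hemisphere W, so the sign is −
Point 3:
  Latitude: split at 2 digits → 00° and 7.1636′; 0 + 7.1636/60 = 0.119393
  N ⇒ keep positive
  Lon: degrees = first 3 digits = 153, minutes = 55.49097; 153 + 55.49097/60 = 153.924850
  W → negative
Point 4:
  Lat: degrees = first 2 digits = 89, minutes = 17.80061; 89 + 17.80061/60 = 89.296677
  S ⇒ negate
  Lon: split at 3 digits → 057° and 20.36′; 57 + 20.36/60 = 57.339333
  E ⇒ keep positive
Point 5:
  Latitude: split at 2 digits → 86° and 28.8271′; 86 + 28.8271/60 = 86.480452
  N → positive
  λ: split at 3 digits → 179° and 56.5384′; 179 + 56.5384/60 = 179.942307
  hemisphere W, so the sign is −
Point 6:
  φ: degrees = first 2 digits = 57, minutes = 29.9284; 57 + 29.9284/60 = 57.498807
  S ⇒ negate
  λ: degrees = first 3 digits = 151, minutes = 0.0415; 151 + 0.0415/60 = 151.000692
  hemisphere W, so the sign is −

1. -0.45973, -108.79913
2. -21.42768, -130.86648
3. 0.11939, -153.92485
4. -89.29668, 57.33933
5. 86.48045, -179.94231
6. -57.49881, -151.00069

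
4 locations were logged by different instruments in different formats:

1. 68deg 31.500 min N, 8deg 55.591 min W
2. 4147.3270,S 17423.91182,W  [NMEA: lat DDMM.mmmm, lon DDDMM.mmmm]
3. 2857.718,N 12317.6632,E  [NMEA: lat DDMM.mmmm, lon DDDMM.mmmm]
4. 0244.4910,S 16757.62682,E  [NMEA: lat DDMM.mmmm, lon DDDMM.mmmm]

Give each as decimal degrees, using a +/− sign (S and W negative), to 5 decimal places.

Point 1:
  φ: 31.5′ = 0.525000°; total 68.525000
  N ⇒ keep positive
  Longitude: 55.591′ = 0.926517°; total 8.926517
  W → negative
Point 2:
  Latitude: degrees = first 2 digits = 41, minutes = 47.327; 41 + 47.327/60 = 41.788783
  hemisphere S, so the sign is −
  Lon: degrees = first 3 digits = 174, minutes = 23.91182; 174 + 23.91182/60 = 174.398530
  W → negative
Point 3:
  φ: split at 2 digits → 28° and 57.718′; 28 + 57.718/60 = 28.961967
  N → positive
  Lon: degrees = first 3 digits = 123, minutes = 17.6632; 123 + 17.6632/60 = 123.294387
  E ⇒ keep positive
Point 4:
  Lat: degrees = first 2 digits = 2, minutes = 44.491; 2 + 44.491/60 = 2.741517
  S ⇒ negate
  Lon: degrees = first 3 digits = 167, minutes = 57.62682; 167 + 57.62682/60 = 167.960447
  E ⇒ keep positive

1. 68.52500, -8.92652
2. -41.78878, -174.39853
3. 28.96197, 123.29439
4. -2.74152, 167.96045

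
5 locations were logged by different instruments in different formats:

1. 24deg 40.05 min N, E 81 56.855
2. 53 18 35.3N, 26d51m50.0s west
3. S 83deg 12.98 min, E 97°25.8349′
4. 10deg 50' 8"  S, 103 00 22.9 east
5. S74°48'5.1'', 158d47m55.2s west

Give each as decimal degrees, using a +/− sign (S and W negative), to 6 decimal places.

Point 1:
  Lat: 24 + 40.05/60 = 24.6675000
  N ⇒ keep positive
  λ: 81 + 56.855/60 = 81.9475833
  E ⇒ keep positive
Point 2:
  Latitude: 18′ + 35.3″ = 18.58833′; 53 + 18.58833/60 = 53.3098056
  N ⇒ keep positive
  Longitude: 26 + 51/60 + 50/3600 = 26.8638889
  W ⇒ negate
Point 3:
  φ: 83 + 12.98/60 = 83.2163333
  hemisphere S, so the sign is −
  λ: 25.8349′ = 0.430582°; total 97.4305817
  E ⇒ keep positive
Point 4:
  Lat: 50′ + 8″ = 50.13333′; 10 + 50.13333/60 = 10.8355556
  S ⇒ negate
  λ: 103° + 0/60 + 22.9/3600 = 103 + 0.000000 + 0.006361 = 103.0063611
  E → positive
Point 5:
  Lat: 74° + 48/60 + 5.1/3600 = 74 + 0.800000 + 0.001417 = 74.8014167
  hemisphere S, so the sign is −
  Lon: 158° + 47/60 + 55.2/3600 = 158 + 0.783333 + 0.015333 = 158.7986667
  W ⇒ negate

1. 24.667500, 81.947583
2. 53.309806, -26.863889
3. -83.216333, 97.430582
4. -10.835556, 103.006361
5. -74.801417, -158.798667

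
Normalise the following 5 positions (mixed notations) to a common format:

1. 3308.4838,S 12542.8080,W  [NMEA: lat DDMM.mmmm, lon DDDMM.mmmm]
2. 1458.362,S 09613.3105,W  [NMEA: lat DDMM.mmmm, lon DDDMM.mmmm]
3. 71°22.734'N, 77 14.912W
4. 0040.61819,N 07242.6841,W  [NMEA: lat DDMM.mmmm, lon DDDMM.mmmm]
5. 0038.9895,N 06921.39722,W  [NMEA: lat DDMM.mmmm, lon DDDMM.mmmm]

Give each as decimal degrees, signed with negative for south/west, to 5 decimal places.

Point 1:
  Lat: degrees = first 2 digits = 33, minutes = 8.4838; 33 + 8.4838/60 = 33.141397
  S → negative
  Lon: split at 3 digits → 125° and 42.808′; 125 + 42.808/60 = 125.713467
  W ⇒ negate
Point 2:
  φ: split at 2 digits → 14° and 58.362′; 14 + 58.362/60 = 14.972700
  S → negative
  Longitude: split at 3 digits → 096° and 13.3105′; 96 + 13.3105/60 = 96.221842
  W ⇒ negate
Point 3:
  Lat: 22.734′ = 0.378900°; total 71.378900
  N ⇒ keep positive
  Lon: 14.912′ = 0.248533°; total 77.248533
  W → negative
Point 4:
  Latitude: split at 2 digits → 00° and 40.61819′; 0 + 40.61819/60 = 0.676970
  N → positive
  λ: degrees = first 3 digits = 72, minutes = 42.6841; 72 + 42.6841/60 = 72.711402
  hemisphere W, so the sign is −
Point 5:
  φ: degrees = first 2 digits = 0, minutes = 38.9895; 0 + 38.9895/60 = 0.649825
  N → positive
  Lon: degrees = first 3 digits = 69, minutes = 21.39722; 69 + 21.39722/60 = 69.356620
  W → negative

1. -33.14140, -125.71347
2. -14.97270, -96.22184
3. 71.37890, -77.24853
4. 0.67697, -72.71140
5. 0.64983, -69.35662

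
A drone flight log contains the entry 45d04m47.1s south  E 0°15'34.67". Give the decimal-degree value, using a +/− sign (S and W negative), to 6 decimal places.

Lat: 45 + 4/60 + 47.1/3600 = 45.0797500
S → negative
Lon: 15′ + 34.67″ = 15.57783′; 0 + 15.57783/60 = 0.2596306
E → positive

-45.079750, 0.259631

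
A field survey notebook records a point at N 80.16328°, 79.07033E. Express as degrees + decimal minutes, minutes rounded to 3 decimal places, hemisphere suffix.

80° 9.797′ N, 79° 4.220′ E

Lat: fractional part 0.163280 → 9.79680 minutes
λ: fractional part 0.070330 → 4.21980 minutes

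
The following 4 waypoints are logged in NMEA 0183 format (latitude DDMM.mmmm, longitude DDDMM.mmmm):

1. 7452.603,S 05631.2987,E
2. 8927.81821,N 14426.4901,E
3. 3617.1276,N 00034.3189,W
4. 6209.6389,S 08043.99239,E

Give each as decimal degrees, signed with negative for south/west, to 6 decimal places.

1. -74.876717, 56.521645
2. 89.463637, 144.441502
3. 36.285460, -0.571982
4. -62.160648, 80.733207

Point 1:
  Latitude: degrees = first 2 digits = 74, minutes = 52.603; 74 + 52.603/60 = 74.8767167
  S ⇒ negate
  Longitude: degrees = first 3 digits = 56, minutes = 31.2987; 56 + 31.2987/60 = 56.5216450
  E ⇒ keep positive
Point 2:
  φ: degrees = first 2 digits = 89, minutes = 27.81821; 89 + 27.81821/60 = 89.4636368
  N → positive
  λ: degrees = first 3 digits = 144, minutes = 26.4901; 144 + 26.4901/60 = 144.4415017
  E ⇒ keep positive
Point 3:
  Lat: split at 2 digits → 36° and 17.1276′; 36 + 17.1276/60 = 36.2854600
  N ⇒ keep positive
  Lon: degrees = first 3 digits = 0, minutes = 34.3189; 0 + 34.3189/60 = 0.5719817
  W → negative
Point 4:
  Lat: split at 2 digits → 62° and 9.6389′; 62 + 9.6389/60 = 62.1606483
  hemisphere S, so the sign is −
  Lon: split at 3 digits → 080° and 43.99239′; 80 + 43.99239/60 = 80.7332065
  E ⇒ keep positive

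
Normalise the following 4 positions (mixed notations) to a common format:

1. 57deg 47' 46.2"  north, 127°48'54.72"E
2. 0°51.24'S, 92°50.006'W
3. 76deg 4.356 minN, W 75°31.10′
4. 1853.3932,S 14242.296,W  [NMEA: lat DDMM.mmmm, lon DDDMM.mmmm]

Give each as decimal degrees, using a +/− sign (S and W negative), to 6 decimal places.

Point 1:
  φ: 57 + 47/60 + 46.2/3600 = 57.7961667
  N ⇒ keep positive
  Lon: 48′ + 54.72″ = 48.91200′; 127 + 48.91200/60 = 127.8152000
  E ⇒ keep positive
Point 2:
  Lat: 51.24′ = 0.854000°; total 0.8540000
  hemisphere S, so the sign is −
  λ: 92 + 50.006/60 = 92.8334333
  W ⇒ negate
Point 3:
  Lat: 4.356′ = 0.072600°; total 76.0726000
  N → positive
  Lon: 75 + 31.1/60 = 75.5183333
  W → negative
Point 4:
  φ: degrees = first 2 digits = 18, minutes = 53.3932; 18 + 53.3932/60 = 18.8898867
  S → negative
  Lon: split at 3 digits → 142° and 42.296′; 142 + 42.296/60 = 142.7049333
  hemisphere W, so the sign is −

1. 57.796167, 127.815200
2. -0.854000, -92.833433
3. 76.072600, -75.518333
4. -18.889887, -142.704933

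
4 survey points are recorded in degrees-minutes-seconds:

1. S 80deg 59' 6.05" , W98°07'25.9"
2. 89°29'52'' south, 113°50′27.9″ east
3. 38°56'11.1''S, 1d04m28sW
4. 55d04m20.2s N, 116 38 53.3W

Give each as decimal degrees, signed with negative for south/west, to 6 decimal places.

1. -80.985014, -98.123861
2. -89.497778, 113.841083
3. -38.936417, -1.074444
4. 55.072278, -116.648139

Point 1:
  φ: 59′ + 6.05″ = 59.10083′; 80 + 59.10083/60 = 80.9850139
  S → negative
  Longitude: 98° + 7/60 + 25.9/3600 = 98 + 0.116667 + 0.007194 = 98.1238611
  W → negative
Point 2:
  Latitude: 29′ + 52″ = 29.86667′; 89 + 29.86667/60 = 89.4977778
  S ⇒ negate
  λ: 113° + 50/60 + 27.9/3600 = 113 + 0.833333 + 0.007750 = 113.8410833
  E ⇒ keep positive
Point 3:
  Lat: 38 + 56/60 + 11.1/3600 = 38.9364167
  S → negative
  Longitude: 1 + 4/60 + 28/3600 = 1.0744444
  W → negative
Point 4:
  Lat: 55° + 4/60 + 20.2/3600 = 55 + 0.066667 + 0.005611 = 55.0722778
  N → positive
  λ: 38′ + 53.3″ = 38.88833′; 116 + 38.88833/60 = 116.6481389
  hemisphere W, so the sign is −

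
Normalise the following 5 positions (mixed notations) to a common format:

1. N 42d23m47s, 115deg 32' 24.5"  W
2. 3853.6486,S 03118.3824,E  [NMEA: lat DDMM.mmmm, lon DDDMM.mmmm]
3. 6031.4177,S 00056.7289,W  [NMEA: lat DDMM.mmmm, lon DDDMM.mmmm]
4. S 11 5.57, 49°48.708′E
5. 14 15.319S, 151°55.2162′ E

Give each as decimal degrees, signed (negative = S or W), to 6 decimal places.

Point 1:
  φ: 23′ + 47″ = 23.78333′; 42 + 23.78333/60 = 42.3963889
  N → positive
  Lon: 32′ + 24.5″ = 32.40833′; 115 + 32.40833/60 = 115.5401389
  W → negative
Point 2:
  φ: split at 2 digits → 38° and 53.6486′; 38 + 53.6486/60 = 38.8941433
  S → negative
  Longitude: split at 3 digits → 031° and 18.3824′; 31 + 18.3824/60 = 31.3063733
  E → positive
Point 3:
  φ: split at 2 digits → 60° and 31.4177′; 60 + 31.4177/60 = 60.5236283
  S ⇒ negate
  λ: split at 3 digits → 000° and 56.7289′; 0 + 56.7289/60 = 0.9454817
  hemisphere W, so the sign is −
Point 4:
  Lat: 11 + 5.57/60 = 11.0928333
  hemisphere S, so the sign is −
  Longitude: 48.708′ = 0.811800°; total 49.8118000
  E ⇒ keep positive
Point 5:
  Latitude: 15.319′ = 0.255317°; total 14.2553167
  S → negative
  Lon: 151 + 55.2162/60 = 151.9202700
  E → positive

1. 42.396389, -115.540139
2. -38.894143, 31.306373
3. -60.523628, -0.945482
4. -11.092833, 49.811800
5. -14.255317, 151.920270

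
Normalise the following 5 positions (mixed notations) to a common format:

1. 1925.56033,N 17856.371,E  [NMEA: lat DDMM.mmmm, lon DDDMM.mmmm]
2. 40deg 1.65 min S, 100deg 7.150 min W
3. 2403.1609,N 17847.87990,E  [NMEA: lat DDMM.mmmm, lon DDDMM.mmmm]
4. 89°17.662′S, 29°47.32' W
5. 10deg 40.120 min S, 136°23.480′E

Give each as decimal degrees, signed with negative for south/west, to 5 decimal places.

1. 19.42601, 178.93952
2. -40.02750, -100.11917
3. 24.05268, 178.79800
4. -89.29437, -29.78867
5. -10.66867, 136.39133

Point 1:
  φ: degrees = first 2 digits = 19, minutes = 25.56033; 19 + 25.56033/60 = 19.426006
  N → positive
  Lon: split at 3 digits → 178° and 56.371′; 178 + 56.371/60 = 178.939517
  E → positive
Point 2:
  φ: 40 + 1.65/60 = 40.027500
  S → negative
  Lon: 7.15′ = 0.119167°; total 100.119167
  W → negative
Point 3:
  Lat: degrees = first 2 digits = 24, minutes = 3.1609; 24 + 3.1609/60 = 24.052682
  N → positive
  λ: split at 3 digits → 178° and 47.8799′; 178 + 47.8799/60 = 178.797998
  E ⇒ keep positive
Point 4:
  Lat: 17.662′ = 0.294367°; total 89.294367
  S → negative
  λ: 47.32′ = 0.788667°; total 29.788667
  hemisphere W, so the sign is −
Point 5:
  Latitude: 40.12′ = 0.668667°; total 10.668667
  S → negative
  Longitude: 23.48′ = 0.391333°; total 136.391333
  E → positive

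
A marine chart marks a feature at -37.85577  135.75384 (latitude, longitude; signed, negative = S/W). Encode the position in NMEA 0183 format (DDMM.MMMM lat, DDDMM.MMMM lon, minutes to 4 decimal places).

Latitude is negative → S; |value| = 37.855770
Latitude: minutes = (37.855770 − 37) × 60 = 51.346200
Longitude: 135° + 0.753840 × 60 = 135° 45.230400′

3751.3462,S / 13545.2304,E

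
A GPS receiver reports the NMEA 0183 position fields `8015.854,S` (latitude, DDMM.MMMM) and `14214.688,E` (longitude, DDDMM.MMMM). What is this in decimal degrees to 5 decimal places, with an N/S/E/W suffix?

Lat: degrees = first 2 digits = 80, minutes = 15.854; 80 + 15.854/60 = 80.264233
Lon: split at 3 digits → 142° and 14.688′; 142 + 14.688/60 = 142.244800

80.26423° S, 142.24480° E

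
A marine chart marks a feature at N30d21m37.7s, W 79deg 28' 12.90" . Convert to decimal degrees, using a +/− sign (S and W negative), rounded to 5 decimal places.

Latitude: 30 + 21/60 + 37.7/3600 = 30.360472
N ⇒ keep positive
Longitude: 79 + 28/60 + 12.9/3600 = 79.470250
hemisphere W, so the sign is −

30.36047, -79.47025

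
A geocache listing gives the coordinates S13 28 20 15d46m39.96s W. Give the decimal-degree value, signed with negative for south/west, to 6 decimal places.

φ: 13° + 28/60 + 20/3600 = 13 + 0.466667 + 0.005556 = 13.4722222
S → negative
Lon: 46′ + 39.96″ = 46.66600′; 15 + 46.66600/60 = 15.7777667
W → negative

-13.472222, -15.777767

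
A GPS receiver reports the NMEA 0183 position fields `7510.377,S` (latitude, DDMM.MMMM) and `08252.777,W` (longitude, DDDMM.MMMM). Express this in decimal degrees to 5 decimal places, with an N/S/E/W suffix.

75.17295° S, 82.87962° W

Lat: degrees = first 2 digits = 75, minutes = 10.377; 75 + 10.377/60 = 75.172950
Longitude: split at 3 digits → 082° and 52.777′; 82 + 52.777/60 = 82.879617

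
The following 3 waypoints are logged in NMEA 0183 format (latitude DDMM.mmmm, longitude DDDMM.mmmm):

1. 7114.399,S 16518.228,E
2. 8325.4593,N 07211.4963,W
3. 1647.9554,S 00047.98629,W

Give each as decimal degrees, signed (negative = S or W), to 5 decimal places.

Point 1:
  Lat: split at 2 digits → 71° and 14.399′; 71 + 14.399/60 = 71.239983
  S ⇒ negate
  λ: degrees = first 3 digits = 165, minutes = 18.228; 165 + 18.228/60 = 165.303800
  E ⇒ keep positive
Point 2:
  Latitude: split at 2 digits → 83° and 25.4593′; 83 + 25.4593/60 = 83.424322
  N ⇒ keep positive
  λ: degrees = first 3 digits = 72, minutes = 11.4963; 72 + 11.4963/60 = 72.191605
  hemisphere W, so the sign is −
Point 3:
  φ: degrees = first 2 digits = 16, minutes = 47.9554; 16 + 47.9554/60 = 16.799257
  hemisphere S, so the sign is −
  Longitude: split at 3 digits → 000° and 47.98629′; 0 + 47.98629/60 = 0.799772
  hemisphere W, so the sign is −

1. -71.23998, 165.30380
2. 83.42432, -72.19161
3. -16.79926, -0.79977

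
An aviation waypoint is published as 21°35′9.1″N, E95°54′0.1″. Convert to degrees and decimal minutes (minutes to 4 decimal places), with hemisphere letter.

21° 35.1517′ N, 95° 54.0017′ E

φ: 35 + 9.1/60 = 35.151667′
Lon: seconds/60 = 0.00167; minutes = 54 + 0.00167 = 54.001667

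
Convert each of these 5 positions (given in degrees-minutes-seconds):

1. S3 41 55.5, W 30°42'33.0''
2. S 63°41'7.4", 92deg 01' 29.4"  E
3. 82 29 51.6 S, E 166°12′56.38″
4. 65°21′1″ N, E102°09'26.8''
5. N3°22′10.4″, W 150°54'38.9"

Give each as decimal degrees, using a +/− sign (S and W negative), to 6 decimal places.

Point 1:
  φ: 3 + 41/60 + 55.5/3600 = 3.6987500
  hemisphere S, so the sign is −
  λ: 30 + 42/60 + 33/3600 = 30.7091667
  W → negative
Point 2:
  φ: 41′ + 7.4″ = 41.12333′; 63 + 41.12333/60 = 63.6853889
  S ⇒ negate
  Lon: 92° + 1/60 + 29.4/3600 = 92 + 0.016667 + 0.008167 = 92.0248333
  E ⇒ keep positive
Point 3:
  Lat: 82 + 29/60 + 51.6/3600 = 82.4976667
  S → negative
  λ: 12′ + 56.38″ = 12.93967′; 166 + 12.93967/60 = 166.2156611
  E → positive
Point 4:
  Lat: 21′ + 1″ = 21.01667′; 65 + 21.01667/60 = 65.3502778
  N ⇒ keep positive
  λ: 9′ + 26.8″ = 9.44667′; 102 + 9.44667/60 = 102.1574444
  E → positive
Point 5:
  Lat: 3 + 22/60 + 10.4/3600 = 3.3695556
  N ⇒ keep positive
  λ: 150° + 54/60 + 38.9/3600 = 150 + 0.900000 + 0.010806 = 150.9108056
  W ⇒ negate

1. -3.698750, -30.709167
2. -63.685389, 92.024833
3. -82.497667, 166.215661
4. 65.350278, 102.157444
5. 3.369556, -150.910806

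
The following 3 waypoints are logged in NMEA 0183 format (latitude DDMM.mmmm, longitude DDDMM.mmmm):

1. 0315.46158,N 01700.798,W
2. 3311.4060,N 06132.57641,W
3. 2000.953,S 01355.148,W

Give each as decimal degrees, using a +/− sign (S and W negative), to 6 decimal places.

Point 1:
  Lat: split at 2 digits → 03° and 15.46158′; 3 + 15.46158/60 = 3.2576930
  N → positive
  λ: split at 3 digits → 017° and 0.798′; 17 + 0.798/60 = 17.0133000
  hemisphere W, so the sign is −
Point 2:
  φ: split at 2 digits → 33° and 11.406′; 33 + 11.406/60 = 33.1901000
  N ⇒ keep positive
  Lon: degrees = first 3 digits = 61, minutes = 32.57641; 61 + 32.57641/60 = 61.5429402
  W ⇒ negate
Point 3:
  Latitude: degrees = first 2 digits = 20, minutes = 0.953; 20 + 0.953/60 = 20.0158833
  hemisphere S, so the sign is −
  λ: degrees = first 3 digits = 13, minutes = 55.148; 13 + 55.148/60 = 13.9191333
  W → negative

1. 3.257693, -17.013300
2. 33.190100, -61.542940
3. -20.015883, -13.919133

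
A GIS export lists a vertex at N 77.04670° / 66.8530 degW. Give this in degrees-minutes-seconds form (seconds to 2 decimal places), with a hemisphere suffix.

Lat: 0.046700 × 60 = 2.80200′ → 2′, remainder × 60 = 48.1200″
λ: 0.853000° → 51.18000′; 0.18000 × 60 = 10.8000″

77°02′48.12″ N, 66°51′10.80″ W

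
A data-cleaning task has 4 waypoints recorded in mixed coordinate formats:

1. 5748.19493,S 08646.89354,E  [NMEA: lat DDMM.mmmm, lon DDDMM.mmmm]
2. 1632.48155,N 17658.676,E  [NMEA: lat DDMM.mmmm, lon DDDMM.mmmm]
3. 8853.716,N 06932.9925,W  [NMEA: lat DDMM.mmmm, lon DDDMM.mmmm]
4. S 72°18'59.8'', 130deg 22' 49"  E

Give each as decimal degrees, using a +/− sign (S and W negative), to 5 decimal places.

1. -57.80325, 86.78156
2. 16.54136, 176.97793
3. 88.89527, -69.54988
4. -72.31661, 130.38028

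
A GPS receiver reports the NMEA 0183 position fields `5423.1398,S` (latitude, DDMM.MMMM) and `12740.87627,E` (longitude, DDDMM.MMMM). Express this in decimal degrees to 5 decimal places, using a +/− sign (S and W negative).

Lat: split at 2 digits → 54° and 23.1398′; 54 + 23.1398/60 = 54.385663
hemisphere S, so the sign is −
λ: degrees = first 3 digits = 127, minutes = 40.87627; 127 + 40.87627/60 = 127.681271
E → positive

-54.38566, 127.68127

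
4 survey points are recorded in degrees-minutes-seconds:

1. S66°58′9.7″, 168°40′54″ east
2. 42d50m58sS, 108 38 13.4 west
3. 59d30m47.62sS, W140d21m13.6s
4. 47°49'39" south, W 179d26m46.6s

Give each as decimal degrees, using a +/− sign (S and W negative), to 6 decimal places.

Point 1:
  Lat: 58′ + 9.7″ = 58.16167′; 66 + 58.16167/60 = 66.9693611
  S ⇒ negate
  Longitude: 168° + 40/60 + 54/3600 = 168 + 0.666667 + 0.015000 = 168.6816667
  E ⇒ keep positive
Point 2:
  φ: 50′ + 58″ = 50.96667′; 42 + 50.96667/60 = 42.8494444
  hemisphere S, so the sign is −
  Lon: 38′ + 13.4″ = 38.22333′; 108 + 38.22333/60 = 108.6370556
  W ⇒ negate
Point 3:
  Lat: 59 + 30/60 + 47.62/3600 = 59.5132278
  S → negative
  Longitude: 21′ + 13.6″ = 21.22667′; 140 + 21.22667/60 = 140.3537778
  hemisphere W, so the sign is −
Point 4:
  φ: 47° + 49/60 + 39/3600 = 47 + 0.816667 + 0.010833 = 47.8275000
  S ⇒ negate
  Longitude: 26′ + 46.6″ = 26.77667′; 179 + 26.77667/60 = 179.4462778
  W ⇒ negate

1. -66.969361, 168.681667
2. -42.849444, -108.637056
3. -59.513228, -140.353778
4. -47.827500, -179.446278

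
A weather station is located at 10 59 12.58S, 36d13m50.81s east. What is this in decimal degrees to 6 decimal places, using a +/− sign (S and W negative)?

Latitude: 59′ + 12.58″ = 59.20967′; 10 + 59.20967/60 = 10.9868278
hemisphere S, so the sign is −
λ: 36 + 13/60 + 50.81/3600 = 36.2307806
E ⇒ keep positive

-10.986828, 36.230781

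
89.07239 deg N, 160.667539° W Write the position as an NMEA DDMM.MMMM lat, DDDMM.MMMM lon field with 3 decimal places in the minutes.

8904.343,N / 16040.052,W

Latitude: 89° + 0.072390 × 60 = 89° 4.34340′
λ: 160° + 0.667539 × 60 = 160° 40.05234′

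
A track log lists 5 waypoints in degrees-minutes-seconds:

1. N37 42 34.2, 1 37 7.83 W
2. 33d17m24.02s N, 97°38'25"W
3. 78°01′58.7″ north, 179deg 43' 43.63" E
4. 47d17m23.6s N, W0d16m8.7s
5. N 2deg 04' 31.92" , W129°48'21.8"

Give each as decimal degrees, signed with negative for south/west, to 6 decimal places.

1. 37.709500, -1.618842
2. 33.290006, -97.640278
3. 78.032972, 179.728786
4. 47.289889, -0.269083
5. 2.075533, -129.806056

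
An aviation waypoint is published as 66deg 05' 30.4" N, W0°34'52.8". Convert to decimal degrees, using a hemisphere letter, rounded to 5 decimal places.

Lat: 66° + 5/60 + 30.4/3600 = 66 + 0.083333 + 0.008444 = 66.091778
Longitude: 0° + 34/60 + 52.8/3600 = 0 + 0.566667 + 0.014667 = 0.581333

66.09178° N, 0.58133° W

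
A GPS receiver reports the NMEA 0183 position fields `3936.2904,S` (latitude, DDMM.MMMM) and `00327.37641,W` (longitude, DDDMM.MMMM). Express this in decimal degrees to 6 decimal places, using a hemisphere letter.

39.604840° S, 3.456274° W

Lat: split at 2 digits → 39° and 36.2904′; 39 + 36.2904/60 = 39.6048400
Longitude: split at 3 digits → 003° and 27.37641′; 3 + 27.37641/60 = 3.4562735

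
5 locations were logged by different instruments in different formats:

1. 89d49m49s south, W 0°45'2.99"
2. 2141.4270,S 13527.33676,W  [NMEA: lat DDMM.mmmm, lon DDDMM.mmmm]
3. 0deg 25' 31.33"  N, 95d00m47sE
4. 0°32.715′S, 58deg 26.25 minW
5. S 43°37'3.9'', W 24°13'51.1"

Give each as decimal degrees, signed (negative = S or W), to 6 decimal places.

1. -89.830278, -0.750831
2. -21.690450, -135.455613
3. 0.425369, 95.013056
4. -0.545250, -58.437500
5. -43.617750, -24.230861

Point 1:
  Latitude: 49′ + 49″ = 49.81667′; 89 + 49.81667/60 = 89.8302778
  S → negative
  Longitude: 0° + 45/60 + 2.99/3600 = 0 + 0.750000 + 0.000831 = 0.7508306
  W → negative
Point 2:
  Latitude: split at 2 digits → 21° and 41.427′; 21 + 41.427/60 = 21.6904500
  hemisphere S, so the sign is −
  Longitude: split at 3 digits → 135° and 27.33676′; 135 + 27.33676/60 = 135.4556127
  hemisphere W, so the sign is −
Point 3:
  Lat: 0° + 25/60 + 31.33/3600 = 0 + 0.416667 + 0.008703 = 0.4253694
  N ⇒ keep positive
  Lon: 0′ + 47″ = 0.78333′; 95 + 0.78333/60 = 95.0130556
  E → positive
Point 4:
  Latitude: 0 + 32.715/60 = 0.5452500
  hemisphere S, so the sign is −
  λ: 58 + 26.25/60 = 58.4375000
  W ⇒ negate
Point 5:
  Lat: 43° + 37/60 + 3.9/3600 = 43 + 0.616667 + 0.001083 = 43.6177500
  S → negative
  λ: 24 + 13/60 + 51.1/3600 = 24.2308611
  hemisphere W, so the sign is −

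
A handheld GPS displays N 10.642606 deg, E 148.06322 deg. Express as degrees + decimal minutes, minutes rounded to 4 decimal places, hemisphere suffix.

φ: minutes = (10.642606 − 10) × 60 = 38.556360
Lon: fractional part 0.063220 → 3.793200 minutes

10° 38.5564′ N, 148° 3.7932′ E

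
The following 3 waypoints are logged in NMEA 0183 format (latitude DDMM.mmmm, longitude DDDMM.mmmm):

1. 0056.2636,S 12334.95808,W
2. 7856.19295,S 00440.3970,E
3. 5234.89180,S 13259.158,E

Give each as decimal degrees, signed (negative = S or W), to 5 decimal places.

1. -0.93773, -123.58263
2. -78.93655, 4.67328
3. -52.58153, 132.98597

Point 1:
  φ: split at 2 digits → 00° and 56.2636′; 0 + 56.2636/60 = 0.937727
  hemisphere S, so the sign is −
  λ: split at 3 digits → 123° and 34.95808′; 123 + 34.95808/60 = 123.582635
  W ⇒ negate
Point 2:
  Latitude: split at 2 digits → 78° and 56.19295′; 78 + 56.19295/60 = 78.936549
  S ⇒ negate
  Lon: degrees = first 3 digits = 4, minutes = 40.397; 4 + 40.397/60 = 4.673283
  E ⇒ keep positive
Point 3:
  φ: split at 2 digits → 52° and 34.8918′; 52 + 34.8918/60 = 52.581530
  hemisphere S, so the sign is −
  λ: split at 3 digits → 132° and 59.158′; 132 + 59.158/60 = 132.985967
  E → positive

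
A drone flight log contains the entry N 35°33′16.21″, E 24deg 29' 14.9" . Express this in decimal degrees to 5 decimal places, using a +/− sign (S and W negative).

35.55450, 24.48747

φ: 33′ + 16.21″ = 33.27017′; 35 + 33.27017/60 = 35.554503
N → positive
Longitude: 24 + 29/60 + 14.9/3600 = 24.487472
E → positive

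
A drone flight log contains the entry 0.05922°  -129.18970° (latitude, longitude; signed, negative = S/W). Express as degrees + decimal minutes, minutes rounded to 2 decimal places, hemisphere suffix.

0° 3.55′ N, 129° 11.38′ W

Latitude: 0° + 0.059220 × 60 = 0° 3.5532′
Longitude is negative → W; |value| = 129.189700
Longitude: 129° + 0.189700 × 60 = 129° 11.3820′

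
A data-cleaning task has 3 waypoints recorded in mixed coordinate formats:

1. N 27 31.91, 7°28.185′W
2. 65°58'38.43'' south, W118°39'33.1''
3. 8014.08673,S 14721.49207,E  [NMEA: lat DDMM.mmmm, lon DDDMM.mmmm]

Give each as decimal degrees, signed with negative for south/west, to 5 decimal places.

1. 27.53183, -7.46975
2. -65.97734, -118.65919
3. -80.23478, 147.35820

Point 1:
  Lat: 27 + 31.91/60 = 27.531833
  N ⇒ keep positive
  Lon: 28.185′ = 0.469750°; total 7.469750
  W → negative
Point 2:
  Latitude: 58′ + 38.43″ = 58.64050′; 65 + 58.64050/60 = 65.977342
  hemisphere S, so the sign is −
  Longitude: 118 + 39/60 + 33.1/3600 = 118.659194
  hemisphere W, so the sign is −
Point 3:
  φ: split at 2 digits → 80° and 14.08673′; 80 + 14.08673/60 = 80.234779
  S → negative
  Longitude: degrees = first 3 digits = 147, minutes = 21.49207; 147 + 21.49207/60 = 147.358201
  E ⇒ keep positive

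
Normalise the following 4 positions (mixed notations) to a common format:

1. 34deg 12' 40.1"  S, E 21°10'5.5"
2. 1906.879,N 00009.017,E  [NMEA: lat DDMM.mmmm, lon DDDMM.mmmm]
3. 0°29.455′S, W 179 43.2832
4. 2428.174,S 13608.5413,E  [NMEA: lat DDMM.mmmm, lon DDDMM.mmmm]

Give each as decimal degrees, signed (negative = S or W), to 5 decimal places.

1. -34.21114, 21.16819
2. 19.11465, 0.15028
3. -0.49092, -179.72139
4. -24.46957, 136.14236

Point 1:
  Lat: 34 + 12/60 + 40.1/3600 = 34.211139
  S ⇒ negate
  λ: 10′ + 5.5″ = 10.09167′; 21 + 10.09167/60 = 21.168194
  E ⇒ keep positive
Point 2:
  φ: split at 2 digits → 19° and 6.879′; 19 + 6.879/60 = 19.114650
  N → positive
  Lon: degrees = first 3 digits = 0, minutes = 9.017; 0 + 9.017/60 = 0.150283
  E ⇒ keep positive
Point 3:
  Lat: 0 + 29.455/60 = 0.490917
  S → negative
  Longitude: 43.2832′ = 0.721387°; total 179.721387
  W → negative
Point 4:
  Lat: degrees = first 2 digits = 24, minutes = 28.174; 24 + 28.174/60 = 24.469567
  S → negative
  λ: degrees = first 3 digits = 136, minutes = 8.5413; 136 + 8.5413/60 = 136.142355
  E → positive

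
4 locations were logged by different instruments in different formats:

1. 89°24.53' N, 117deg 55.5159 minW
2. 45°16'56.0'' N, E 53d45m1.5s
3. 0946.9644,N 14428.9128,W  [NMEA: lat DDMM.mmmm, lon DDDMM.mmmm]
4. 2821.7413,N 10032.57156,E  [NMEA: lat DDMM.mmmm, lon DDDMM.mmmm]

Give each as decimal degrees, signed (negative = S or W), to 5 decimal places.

1. 89.40883, -117.92527
2. 45.28222, 53.75042
3. 9.78274, -144.48188
4. 28.36236, 100.54286

Point 1:
  Lat: 89 + 24.53/60 = 89.408833
  N → positive
  Longitude: 55.5159′ = 0.925265°; total 117.925265
  W ⇒ negate
Point 2:
  Latitude: 16′ + 56″ = 16.93333′; 45 + 16.93333/60 = 45.282222
  N ⇒ keep positive
  Longitude: 45′ + 1.5″ = 45.02500′; 53 + 45.02500/60 = 53.750417
  E ⇒ keep positive
Point 3:
  Lat: split at 2 digits → 09° and 46.9644′; 9 + 46.9644/60 = 9.782740
  N → positive
  λ: degrees = first 3 digits = 144, minutes = 28.9128; 144 + 28.9128/60 = 144.481880
  hemisphere W, so the sign is −
Point 4:
  φ: degrees = first 2 digits = 28, minutes = 21.7413; 28 + 21.7413/60 = 28.362355
  N ⇒ keep positive
  Lon: degrees = first 3 digits = 100, minutes = 32.57156; 100 + 32.57156/60 = 100.542859
  E ⇒ keep positive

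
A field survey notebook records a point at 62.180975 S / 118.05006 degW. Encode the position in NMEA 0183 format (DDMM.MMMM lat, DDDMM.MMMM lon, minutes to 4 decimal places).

6210.8585,S / 11803.0036,W

φ: fractional part 0.180975 → 10.858500 minutes
Lon: 118° + 0.050060 × 60 = 118° 3.003600′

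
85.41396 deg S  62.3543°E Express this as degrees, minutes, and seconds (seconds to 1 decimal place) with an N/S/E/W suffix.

Latitude: 0.413960 × 60 = 24.83760′ → 24′, remainder × 60 = 50.256″
λ: 0.354300° → 21.25800′; 0.25800 × 60 = 15.480″

85°24′50.3″ S, 62°21′15.5″ E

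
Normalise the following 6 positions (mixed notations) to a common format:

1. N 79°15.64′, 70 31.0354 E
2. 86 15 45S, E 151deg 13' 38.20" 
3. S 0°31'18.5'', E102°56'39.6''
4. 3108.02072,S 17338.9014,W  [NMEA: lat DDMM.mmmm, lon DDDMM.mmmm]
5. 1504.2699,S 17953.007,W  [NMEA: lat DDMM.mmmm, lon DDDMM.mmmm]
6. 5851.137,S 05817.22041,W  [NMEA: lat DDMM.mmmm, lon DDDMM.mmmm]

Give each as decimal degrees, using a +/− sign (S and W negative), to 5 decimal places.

Point 1:
  φ: 15.64′ = 0.260667°; total 79.260667
  N → positive
  λ: 31.0354′ = 0.517257°; total 70.517257
  E ⇒ keep positive
Point 2:
  Latitude: 86° + 15/60 + 45/3600 = 86 + 0.250000 + 0.012500 = 86.262500
  hemisphere S, so the sign is −
  λ: 13′ + 38.2″ = 13.63667′; 151 + 13.63667/60 = 151.227278
  E → positive
Point 3:
  φ: 0° + 31/60 + 18.5/3600 = 0 + 0.516667 + 0.005139 = 0.521806
  hemisphere S, so the sign is −
  Longitude: 102 + 56/60 + 39.6/3600 = 102.944333
  E → positive
Point 4:
  Lat: split at 2 digits → 31° and 8.02072′; 31 + 8.02072/60 = 31.133679
  S ⇒ negate
  Lon: degrees = first 3 digits = 173, minutes = 38.9014; 173 + 38.9014/60 = 173.648357
  hemisphere W, so the sign is −
Point 5:
  Lat: degrees = first 2 digits = 15, minutes = 4.2699; 15 + 4.2699/60 = 15.071165
  hemisphere S, so the sign is −
  Lon: degrees = first 3 digits = 179, minutes = 53.007; 179 + 53.007/60 = 179.883450
  W ⇒ negate
Point 6:
  Latitude: split at 2 digits → 58° and 51.137′; 58 + 51.137/60 = 58.852283
  S → negative
  λ: split at 3 digits → 058° and 17.22041′; 58 + 17.22041/60 = 58.287007
  W ⇒ negate

1. 79.26067, 70.51726
2. -86.26250, 151.22728
3. -0.52181, 102.94433
4. -31.13368, -173.64836
5. -15.07117, -179.88345
6. -58.85228, -58.28701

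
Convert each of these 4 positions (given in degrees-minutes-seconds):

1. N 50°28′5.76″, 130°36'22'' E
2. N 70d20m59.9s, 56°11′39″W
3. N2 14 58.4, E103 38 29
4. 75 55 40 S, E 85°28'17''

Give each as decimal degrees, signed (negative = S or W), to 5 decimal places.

Point 1:
  φ: 50° + 28/60 + 5.76/3600 = 50 + 0.466667 + 0.001600 = 50.468267
  N ⇒ keep positive
  λ: 36′ + 22″ = 36.36667′; 130 + 36.36667/60 = 130.606111
  E → positive
Point 2:
  Lat: 70 + 20/60 + 59.9/3600 = 70.349972
  N ⇒ keep positive
  Lon: 56 + 11/60 + 39/3600 = 56.194167
  W → negative
Point 3:
  Lat: 14′ + 58.4″ = 14.97333′; 2 + 14.97333/60 = 2.249556
  N ⇒ keep positive
  λ: 38′ + 29″ = 38.48333′; 103 + 38.48333/60 = 103.641389
  E ⇒ keep positive
Point 4:
  Latitude: 75 + 55/60 + 40/3600 = 75.927778
  hemisphere S, so the sign is −
  λ: 85° + 28/60 + 17/3600 = 85 + 0.466667 + 0.004722 = 85.471389
  E ⇒ keep positive

1. 50.46827, 130.60611
2. 70.34997, -56.19417
3. 2.24956, 103.64139
4. -75.92778, 85.47139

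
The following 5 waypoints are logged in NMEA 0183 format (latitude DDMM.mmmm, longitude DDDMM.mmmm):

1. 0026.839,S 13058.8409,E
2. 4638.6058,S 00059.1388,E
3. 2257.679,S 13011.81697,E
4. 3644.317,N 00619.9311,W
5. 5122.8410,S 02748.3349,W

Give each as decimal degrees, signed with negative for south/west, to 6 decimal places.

Point 1:
  Latitude: degrees = first 2 digits = 0, minutes = 26.839; 0 + 26.839/60 = 0.4473167
  S → negative
  Lon: degrees = first 3 digits = 130, minutes = 58.8409; 130 + 58.8409/60 = 130.9806817
  E ⇒ keep positive
Point 2:
  Latitude: split at 2 digits → 46° and 38.6058′; 46 + 38.6058/60 = 46.6434300
  S ⇒ negate
  Longitude: split at 3 digits → 000° and 59.1388′; 0 + 59.1388/60 = 0.9856467
  E → positive
Point 3:
  Latitude: degrees = first 2 digits = 22, minutes = 57.679; 22 + 57.679/60 = 22.9613167
  S ⇒ negate
  λ: degrees = first 3 digits = 130, minutes = 11.81697; 130 + 11.81697/60 = 130.1969495
  E ⇒ keep positive
Point 4:
  Latitude: split at 2 digits → 36° and 44.317′; 36 + 44.317/60 = 36.7386167
  N → positive
  Lon: split at 3 digits → 006° and 19.9311′; 6 + 19.9311/60 = 6.3321850
  hemisphere W, so the sign is −
Point 5:
  Latitude: split at 2 digits → 51° and 22.841′; 51 + 22.841/60 = 51.3806833
  S → negative
  λ: degrees = first 3 digits = 27, minutes = 48.3349; 27 + 48.3349/60 = 27.8055817
  W → negative

1. -0.447317, 130.980682
2. -46.643430, 0.985647
3. -22.961317, 130.196950
4. 36.738617, -6.332185
5. -51.380683, -27.805582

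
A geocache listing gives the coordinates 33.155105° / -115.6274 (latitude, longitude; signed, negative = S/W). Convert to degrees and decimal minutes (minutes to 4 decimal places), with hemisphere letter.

φ: minutes = (33.155105 − 33) × 60 = 9.306300
Longitude is negative → W; |value| = 115.627400
Lon: 115° + 0.627400 × 60 = 115° 37.644000′

33° 9.3063′ N, 115° 37.6440′ W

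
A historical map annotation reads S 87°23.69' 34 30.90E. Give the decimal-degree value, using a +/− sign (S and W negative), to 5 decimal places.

Lat: 87 + 23.69/60 = 87.394833
hemisphere S, so the sign is −
λ: 30.9′ = 0.515000°; total 34.515000
E → positive

-87.39483, 34.51500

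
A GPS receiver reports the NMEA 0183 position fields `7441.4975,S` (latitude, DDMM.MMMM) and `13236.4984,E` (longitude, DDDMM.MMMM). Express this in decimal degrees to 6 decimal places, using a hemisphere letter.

Latitude: degrees = first 2 digits = 74, minutes = 41.4975; 74 + 41.4975/60 = 74.6916250
Lon: degrees = first 3 digits = 132, minutes = 36.4984; 132 + 36.4984/60 = 132.6083067

74.691625° S, 132.608307° E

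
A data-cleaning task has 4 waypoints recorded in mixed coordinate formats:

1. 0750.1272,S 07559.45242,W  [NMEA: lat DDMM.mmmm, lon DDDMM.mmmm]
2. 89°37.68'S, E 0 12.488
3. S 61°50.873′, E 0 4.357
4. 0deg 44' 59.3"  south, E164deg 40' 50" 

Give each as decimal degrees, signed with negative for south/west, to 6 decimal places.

Point 1:
  φ: split at 2 digits → 07° and 50.1272′; 7 + 50.1272/60 = 7.8354533
  S → negative
  Lon: split at 3 digits → 075° and 59.45242′; 75 + 59.45242/60 = 75.9908737
  W → negative
Point 2:
  φ: 89 + 37.68/60 = 89.6280000
  S → negative
  λ: 0 + 12.488/60 = 0.2081333
  E ⇒ keep positive
Point 3:
  Latitude: 61 + 50.873/60 = 61.8478833
  S ⇒ negate
  λ: 4.357′ = 0.072617°; total 0.0726167
  E ⇒ keep positive
Point 4:
  Lat: 44′ + 59.3″ = 44.98833′; 0 + 44.98833/60 = 0.7498056
  S → negative
  λ: 40′ + 50″ = 40.83333′; 164 + 40.83333/60 = 164.6805556
  E ⇒ keep positive

1. -7.835453, -75.990874
2. -89.628000, 0.208133
3. -61.847883, 0.072617
4. -0.749806, 164.680556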